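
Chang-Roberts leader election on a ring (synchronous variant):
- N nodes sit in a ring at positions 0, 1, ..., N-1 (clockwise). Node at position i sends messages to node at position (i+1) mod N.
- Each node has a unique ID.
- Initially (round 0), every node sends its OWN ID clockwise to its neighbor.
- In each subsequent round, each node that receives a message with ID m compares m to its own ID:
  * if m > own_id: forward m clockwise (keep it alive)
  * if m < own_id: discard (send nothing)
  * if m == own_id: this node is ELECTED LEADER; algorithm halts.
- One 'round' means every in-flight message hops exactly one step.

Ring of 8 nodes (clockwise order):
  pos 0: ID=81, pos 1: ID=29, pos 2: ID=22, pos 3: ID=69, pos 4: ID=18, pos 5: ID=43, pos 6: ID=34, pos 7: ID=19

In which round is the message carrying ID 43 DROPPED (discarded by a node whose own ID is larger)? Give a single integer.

Answer: 3

Derivation:
Round 1: pos1(id29) recv 81: fwd; pos2(id22) recv 29: fwd; pos3(id69) recv 22: drop; pos4(id18) recv 69: fwd; pos5(id43) recv 18: drop; pos6(id34) recv 43: fwd; pos7(id19) recv 34: fwd; pos0(id81) recv 19: drop
Round 2: pos2(id22) recv 81: fwd; pos3(id69) recv 29: drop; pos5(id43) recv 69: fwd; pos7(id19) recv 43: fwd; pos0(id81) recv 34: drop
Round 3: pos3(id69) recv 81: fwd; pos6(id34) recv 69: fwd; pos0(id81) recv 43: drop
Round 4: pos4(id18) recv 81: fwd; pos7(id19) recv 69: fwd
Round 5: pos5(id43) recv 81: fwd; pos0(id81) recv 69: drop
Round 6: pos6(id34) recv 81: fwd
Round 7: pos7(id19) recv 81: fwd
Round 8: pos0(id81) recv 81: ELECTED
Message ID 43 originates at pos 5; dropped at pos 0 in round 3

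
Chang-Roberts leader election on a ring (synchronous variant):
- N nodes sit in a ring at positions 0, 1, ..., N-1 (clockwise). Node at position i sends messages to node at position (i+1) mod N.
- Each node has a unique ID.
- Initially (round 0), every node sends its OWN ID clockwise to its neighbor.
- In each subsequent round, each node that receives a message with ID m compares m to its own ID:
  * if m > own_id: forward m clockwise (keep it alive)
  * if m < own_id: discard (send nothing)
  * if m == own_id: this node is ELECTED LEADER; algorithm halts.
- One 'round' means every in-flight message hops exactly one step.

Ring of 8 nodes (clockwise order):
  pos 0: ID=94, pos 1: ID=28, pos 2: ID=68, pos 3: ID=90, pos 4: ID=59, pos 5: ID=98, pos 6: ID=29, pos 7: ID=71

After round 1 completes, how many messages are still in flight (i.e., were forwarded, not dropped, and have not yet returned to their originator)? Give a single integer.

Round 1: pos1(id28) recv 94: fwd; pos2(id68) recv 28: drop; pos3(id90) recv 68: drop; pos4(id59) recv 90: fwd; pos5(id98) recv 59: drop; pos6(id29) recv 98: fwd; pos7(id71) recv 29: drop; pos0(id94) recv 71: drop
After round 1: 3 messages still in flight

Answer: 3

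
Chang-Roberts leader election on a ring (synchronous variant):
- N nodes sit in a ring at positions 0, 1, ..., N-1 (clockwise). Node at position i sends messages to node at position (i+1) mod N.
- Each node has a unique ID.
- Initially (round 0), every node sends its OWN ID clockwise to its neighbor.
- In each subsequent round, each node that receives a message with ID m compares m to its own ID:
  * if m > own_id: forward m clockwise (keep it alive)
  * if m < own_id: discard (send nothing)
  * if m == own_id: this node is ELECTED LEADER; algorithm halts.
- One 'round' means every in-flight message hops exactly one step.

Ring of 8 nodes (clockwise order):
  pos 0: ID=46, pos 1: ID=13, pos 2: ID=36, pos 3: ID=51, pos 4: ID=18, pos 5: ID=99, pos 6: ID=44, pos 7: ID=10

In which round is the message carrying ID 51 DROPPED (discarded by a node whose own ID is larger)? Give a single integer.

Answer: 2

Derivation:
Round 1: pos1(id13) recv 46: fwd; pos2(id36) recv 13: drop; pos3(id51) recv 36: drop; pos4(id18) recv 51: fwd; pos5(id99) recv 18: drop; pos6(id44) recv 99: fwd; pos7(id10) recv 44: fwd; pos0(id46) recv 10: drop
Round 2: pos2(id36) recv 46: fwd; pos5(id99) recv 51: drop; pos7(id10) recv 99: fwd; pos0(id46) recv 44: drop
Round 3: pos3(id51) recv 46: drop; pos0(id46) recv 99: fwd
Round 4: pos1(id13) recv 99: fwd
Round 5: pos2(id36) recv 99: fwd
Round 6: pos3(id51) recv 99: fwd
Round 7: pos4(id18) recv 99: fwd
Round 8: pos5(id99) recv 99: ELECTED
Message ID 51 originates at pos 3; dropped at pos 5 in round 2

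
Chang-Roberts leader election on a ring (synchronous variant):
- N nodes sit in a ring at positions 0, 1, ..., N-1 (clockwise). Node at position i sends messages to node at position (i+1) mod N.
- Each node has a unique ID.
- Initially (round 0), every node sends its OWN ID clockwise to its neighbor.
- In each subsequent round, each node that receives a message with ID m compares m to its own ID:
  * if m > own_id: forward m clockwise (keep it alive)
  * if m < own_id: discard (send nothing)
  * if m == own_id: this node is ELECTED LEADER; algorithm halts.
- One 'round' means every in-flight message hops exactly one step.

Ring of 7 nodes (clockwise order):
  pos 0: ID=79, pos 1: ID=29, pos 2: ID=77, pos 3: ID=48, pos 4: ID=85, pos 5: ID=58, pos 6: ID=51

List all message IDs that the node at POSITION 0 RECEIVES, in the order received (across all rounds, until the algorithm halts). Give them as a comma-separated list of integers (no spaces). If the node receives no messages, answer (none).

Answer: 51,58,85

Derivation:
Round 1: pos1(id29) recv 79: fwd; pos2(id77) recv 29: drop; pos3(id48) recv 77: fwd; pos4(id85) recv 48: drop; pos5(id58) recv 85: fwd; pos6(id51) recv 58: fwd; pos0(id79) recv 51: drop
Round 2: pos2(id77) recv 79: fwd; pos4(id85) recv 77: drop; pos6(id51) recv 85: fwd; pos0(id79) recv 58: drop
Round 3: pos3(id48) recv 79: fwd; pos0(id79) recv 85: fwd
Round 4: pos4(id85) recv 79: drop; pos1(id29) recv 85: fwd
Round 5: pos2(id77) recv 85: fwd
Round 6: pos3(id48) recv 85: fwd
Round 7: pos4(id85) recv 85: ELECTED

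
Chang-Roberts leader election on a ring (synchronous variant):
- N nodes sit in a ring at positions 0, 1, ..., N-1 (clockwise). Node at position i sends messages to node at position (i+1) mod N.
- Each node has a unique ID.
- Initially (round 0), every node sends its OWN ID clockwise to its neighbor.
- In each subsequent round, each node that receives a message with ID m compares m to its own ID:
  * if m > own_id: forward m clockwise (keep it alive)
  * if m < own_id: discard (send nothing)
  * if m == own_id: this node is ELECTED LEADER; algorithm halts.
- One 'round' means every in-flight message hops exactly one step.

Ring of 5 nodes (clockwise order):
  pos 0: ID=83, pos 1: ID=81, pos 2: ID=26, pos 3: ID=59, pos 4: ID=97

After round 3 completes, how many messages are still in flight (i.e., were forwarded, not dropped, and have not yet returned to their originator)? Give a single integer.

Round 1: pos1(id81) recv 83: fwd; pos2(id26) recv 81: fwd; pos3(id59) recv 26: drop; pos4(id97) recv 59: drop; pos0(id83) recv 97: fwd
Round 2: pos2(id26) recv 83: fwd; pos3(id59) recv 81: fwd; pos1(id81) recv 97: fwd
Round 3: pos3(id59) recv 83: fwd; pos4(id97) recv 81: drop; pos2(id26) recv 97: fwd
After round 3: 2 messages still in flight

Answer: 2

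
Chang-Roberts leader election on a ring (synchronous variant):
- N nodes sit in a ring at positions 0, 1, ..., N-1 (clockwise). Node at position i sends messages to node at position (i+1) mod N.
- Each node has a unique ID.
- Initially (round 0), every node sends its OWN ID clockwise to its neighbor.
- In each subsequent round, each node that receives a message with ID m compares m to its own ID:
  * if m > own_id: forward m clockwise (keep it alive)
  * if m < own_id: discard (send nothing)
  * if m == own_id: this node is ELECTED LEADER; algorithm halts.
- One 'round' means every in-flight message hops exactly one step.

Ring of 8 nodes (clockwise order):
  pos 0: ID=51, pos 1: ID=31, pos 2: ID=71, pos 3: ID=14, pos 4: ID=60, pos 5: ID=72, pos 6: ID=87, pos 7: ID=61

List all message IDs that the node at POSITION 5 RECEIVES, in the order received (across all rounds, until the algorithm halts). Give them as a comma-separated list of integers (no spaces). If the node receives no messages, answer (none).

Round 1: pos1(id31) recv 51: fwd; pos2(id71) recv 31: drop; pos3(id14) recv 71: fwd; pos4(id60) recv 14: drop; pos5(id72) recv 60: drop; pos6(id87) recv 72: drop; pos7(id61) recv 87: fwd; pos0(id51) recv 61: fwd
Round 2: pos2(id71) recv 51: drop; pos4(id60) recv 71: fwd; pos0(id51) recv 87: fwd; pos1(id31) recv 61: fwd
Round 3: pos5(id72) recv 71: drop; pos1(id31) recv 87: fwd; pos2(id71) recv 61: drop
Round 4: pos2(id71) recv 87: fwd
Round 5: pos3(id14) recv 87: fwd
Round 6: pos4(id60) recv 87: fwd
Round 7: pos5(id72) recv 87: fwd
Round 8: pos6(id87) recv 87: ELECTED

Answer: 60,71,87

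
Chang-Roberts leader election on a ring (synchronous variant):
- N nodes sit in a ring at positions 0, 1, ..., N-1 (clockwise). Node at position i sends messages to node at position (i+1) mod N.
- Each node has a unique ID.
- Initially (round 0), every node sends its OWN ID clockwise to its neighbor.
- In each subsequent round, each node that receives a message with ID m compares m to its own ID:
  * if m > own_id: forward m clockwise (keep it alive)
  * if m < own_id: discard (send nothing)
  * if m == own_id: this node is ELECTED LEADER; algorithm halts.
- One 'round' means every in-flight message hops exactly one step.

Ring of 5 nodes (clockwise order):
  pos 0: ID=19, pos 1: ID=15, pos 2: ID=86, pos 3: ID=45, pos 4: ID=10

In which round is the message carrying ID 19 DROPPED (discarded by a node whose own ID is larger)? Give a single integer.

Round 1: pos1(id15) recv 19: fwd; pos2(id86) recv 15: drop; pos3(id45) recv 86: fwd; pos4(id10) recv 45: fwd; pos0(id19) recv 10: drop
Round 2: pos2(id86) recv 19: drop; pos4(id10) recv 86: fwd; pos0(id19) recv 45: fwd
Round 3: pos0(id19) recv 86: fwd; pos1(id15) recv 45: fwd
Round 4: pos1(id15) recv 86: fwd; pos2(id86) recv 45: drop
Round 5: pos2(id86) recv 86: ELECTED
Message ID 19 originates at pos 0; dropped at pos 2 in round 2

Answer: 2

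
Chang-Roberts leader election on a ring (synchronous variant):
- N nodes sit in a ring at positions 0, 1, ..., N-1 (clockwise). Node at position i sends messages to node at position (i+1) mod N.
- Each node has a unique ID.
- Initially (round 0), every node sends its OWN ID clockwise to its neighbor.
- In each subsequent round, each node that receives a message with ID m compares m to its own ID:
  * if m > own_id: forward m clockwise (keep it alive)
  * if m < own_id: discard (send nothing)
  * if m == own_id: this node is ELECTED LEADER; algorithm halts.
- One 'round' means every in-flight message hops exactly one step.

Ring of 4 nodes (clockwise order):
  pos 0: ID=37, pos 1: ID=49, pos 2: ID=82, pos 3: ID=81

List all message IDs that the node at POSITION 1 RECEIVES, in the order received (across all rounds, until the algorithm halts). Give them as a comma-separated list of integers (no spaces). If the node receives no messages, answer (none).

Answer: 37,81,82

Derivation:
Round 1: pos1(id49) recv 37: drop; pos2(id82) recv 49: drop; pos3(id81) recv 82: fwd; pos0(id37) recv 81: fwd
Round 2: pos0(id37) recv 82: fwd; pos1(id49) recv 81: fwd
Round 3: pos1(id49) recv 82: fwd; pos2(id82) recv 81: drop
Round 4: pos2(id82) recv 82: ELECTED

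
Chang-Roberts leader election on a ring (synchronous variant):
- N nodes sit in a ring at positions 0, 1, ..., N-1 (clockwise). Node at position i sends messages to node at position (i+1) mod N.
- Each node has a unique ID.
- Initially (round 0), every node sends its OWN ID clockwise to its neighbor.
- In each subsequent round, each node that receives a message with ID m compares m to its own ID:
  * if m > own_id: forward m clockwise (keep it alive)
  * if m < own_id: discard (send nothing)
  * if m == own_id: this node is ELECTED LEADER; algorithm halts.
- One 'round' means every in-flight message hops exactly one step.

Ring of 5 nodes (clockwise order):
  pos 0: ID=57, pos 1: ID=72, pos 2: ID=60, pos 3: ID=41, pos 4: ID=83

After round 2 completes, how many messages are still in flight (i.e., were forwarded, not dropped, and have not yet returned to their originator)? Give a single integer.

Round 1: pos1(id72) recv 57: drop; pos2(id60) recv 72: fwd; pos3(id41) recv 60: fwd; pos4(id83) recv 41: drop; pos0(id57) recv 83: fwd
Round 2: pos3(id41) recv 72: fwd; pos4(id83) recv 60: drop; pos1(id72) recv 83: fwd
After round 2: 2 messages still in flight

Answer: 2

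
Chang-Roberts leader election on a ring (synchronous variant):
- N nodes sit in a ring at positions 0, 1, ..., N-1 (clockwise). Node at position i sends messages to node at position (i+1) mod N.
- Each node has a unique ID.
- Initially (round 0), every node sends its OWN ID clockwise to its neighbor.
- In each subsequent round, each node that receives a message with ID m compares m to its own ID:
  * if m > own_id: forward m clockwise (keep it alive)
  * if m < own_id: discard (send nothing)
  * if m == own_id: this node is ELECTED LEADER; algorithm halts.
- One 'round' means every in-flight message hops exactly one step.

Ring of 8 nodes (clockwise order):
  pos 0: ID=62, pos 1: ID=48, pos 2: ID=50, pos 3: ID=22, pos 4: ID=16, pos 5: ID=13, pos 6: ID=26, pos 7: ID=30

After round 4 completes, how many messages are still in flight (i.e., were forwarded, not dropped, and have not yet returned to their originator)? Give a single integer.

Round 1: pos1(id48) recv 62: fwd; pos2(id50) recv 48: drop; pos3(id22) recv 50: fwd; pos4(id16) recv 22: fwd; pos5(id13) recv 16: fwd; pos6(id26) recv 13: drop; pos7(id30) recv 26: drop; pos0(id62) recv 30: drop
Round 2: pos2(id50) recv 62: fwd; pos4(id16) recv 50: fwd; pos5(id13) recv 22: fwd; pos6(id26) recv 16: drop
Round 3: pos3(id22) recv 62: fwd; pos5(id13) recv 50: fwd; pos6(id26) recv 22: drop
Round 4: pos4(id16) recv 62: fwd; pos6(id26) recv 50: fwd
After round 4: 2 messages still in flight

Answer: 2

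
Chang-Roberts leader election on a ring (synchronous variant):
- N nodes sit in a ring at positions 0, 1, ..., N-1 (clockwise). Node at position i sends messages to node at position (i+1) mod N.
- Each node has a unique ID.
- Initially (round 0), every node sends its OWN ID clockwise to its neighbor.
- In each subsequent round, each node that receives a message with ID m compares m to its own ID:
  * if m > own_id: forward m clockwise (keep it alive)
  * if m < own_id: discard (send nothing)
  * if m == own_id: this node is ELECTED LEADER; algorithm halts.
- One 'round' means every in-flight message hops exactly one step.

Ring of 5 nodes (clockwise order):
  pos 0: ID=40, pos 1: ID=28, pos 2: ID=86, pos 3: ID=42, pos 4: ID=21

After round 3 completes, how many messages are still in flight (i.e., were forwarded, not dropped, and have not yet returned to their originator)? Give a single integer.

Answer: 2

Derivation:
Round 1: pos1(id28) recv 40: fwd; pos2(id86) recv 28: drop; pos3(id42) recv 86: fwd; pos4(id21) recv 42: fwd; pos0(id40) recv 21: drop
Round 2: pos2(id86) recv 40: drop; pos4(id21) recv 86: fwd; pos0(id40) recv 42: fwd
Round 3: pos0(id40) recv 86: fwd; pos1(id28) recv 42: fwd
After round 3: 2 messages still in flight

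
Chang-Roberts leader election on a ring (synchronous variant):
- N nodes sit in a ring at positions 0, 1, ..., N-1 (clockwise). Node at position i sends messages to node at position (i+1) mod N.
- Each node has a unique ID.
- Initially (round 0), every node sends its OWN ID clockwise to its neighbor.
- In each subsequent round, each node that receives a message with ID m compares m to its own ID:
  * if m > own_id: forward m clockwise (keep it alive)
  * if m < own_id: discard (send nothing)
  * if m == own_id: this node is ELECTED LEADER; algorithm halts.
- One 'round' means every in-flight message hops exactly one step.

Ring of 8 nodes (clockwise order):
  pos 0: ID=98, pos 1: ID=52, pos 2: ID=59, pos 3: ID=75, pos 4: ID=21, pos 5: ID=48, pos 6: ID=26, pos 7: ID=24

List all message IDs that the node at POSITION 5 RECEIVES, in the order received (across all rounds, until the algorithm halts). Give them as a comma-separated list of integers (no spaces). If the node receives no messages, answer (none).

Answer: 21,75,98

Derivation:
Round 1: pos1(id52) recv 98: fwd; pos2(id59) recv 52: drop; pos3(id75) recv 59: drop; pos4(id21) recv 75: fwd; pos5(id48) recv 21: drop; pos6(id26) recv 48: fwd; pos7(id24) recv 26: fwd; pos0(id98) recv 24: drop
Round 2: pos2(id59) recv 98: fwd; pos5(id48) recv 75: fwd; pos7(id24) recv 48: fwd; pos0(id98) recv 26: drop
Round 3: pos3(id75) recv 98: fwd; pos6(id26) recv 75: fwd; pos0(id98) recv 48: drop
Round 4: pos4(id21) recv 98: fwd; pos7(id24) recv 75: fwd
Round 5: pos5(id48) recv 98: fwd; pos0(id98) recv 75: drop
Round 6: pos6(id26) recv 98: fwd
Round 7: pos7(id24) recv 98: fwd
Round 8: pos0(id98) recv 98: ELECTED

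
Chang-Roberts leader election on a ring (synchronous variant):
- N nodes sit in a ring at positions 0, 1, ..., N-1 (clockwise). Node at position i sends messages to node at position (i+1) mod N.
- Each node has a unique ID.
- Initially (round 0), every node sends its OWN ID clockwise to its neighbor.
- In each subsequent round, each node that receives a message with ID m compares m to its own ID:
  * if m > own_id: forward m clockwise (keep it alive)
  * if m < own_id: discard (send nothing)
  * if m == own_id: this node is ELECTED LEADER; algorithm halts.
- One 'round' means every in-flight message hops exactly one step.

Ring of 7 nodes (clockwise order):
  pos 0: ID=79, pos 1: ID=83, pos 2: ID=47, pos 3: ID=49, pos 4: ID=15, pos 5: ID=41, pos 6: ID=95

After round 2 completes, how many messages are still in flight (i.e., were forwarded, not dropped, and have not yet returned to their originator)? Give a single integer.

Answer: 3

Derivation:
Round 1: pos1(id83) recv 79: drop; pos2(id47) recv 83: fwd; pos3(id49) recv 47: drop; pos4(id15) recv 49: fwd; pos5(id41) recv 15: drop; pos6(id95) recv 41: drop; pos0(id79) recv 95: fwd
Round 2: pos3(id49) recv 83: fwd; pos5(id41) recv 49: fwd; pos1(id83) recv 95: fwd
After round 2: 3 messages still in flight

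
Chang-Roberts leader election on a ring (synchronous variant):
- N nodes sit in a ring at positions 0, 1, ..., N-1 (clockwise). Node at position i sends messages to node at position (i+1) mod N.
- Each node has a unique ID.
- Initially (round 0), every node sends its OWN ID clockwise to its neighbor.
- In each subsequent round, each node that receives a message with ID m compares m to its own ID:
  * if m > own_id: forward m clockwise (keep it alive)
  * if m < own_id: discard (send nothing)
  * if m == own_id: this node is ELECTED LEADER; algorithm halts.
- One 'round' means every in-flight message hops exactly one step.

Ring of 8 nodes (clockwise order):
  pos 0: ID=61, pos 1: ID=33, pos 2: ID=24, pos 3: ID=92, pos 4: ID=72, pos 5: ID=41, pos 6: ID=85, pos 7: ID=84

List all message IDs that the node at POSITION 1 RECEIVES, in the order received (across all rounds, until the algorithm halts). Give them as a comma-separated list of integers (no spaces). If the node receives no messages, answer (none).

Round 1: pos1(id33) recv 61: fwd; pos2(id24) recv 33: fwd; pos3(id92) recv 24: drop; pos4(id72) recv 92: fwd; pos5(id41) recv 72: fwd; pos6(id85) recv 41: drop; pos7(id84) recv 85: fwd; pos0(id61) recv 84: fwd
Round 2: pos2(id24) recv 61: fwd; pos3(id92) recv 33: drop; pos5(id41) recv 92: fwd; pos6(id85) recv 72: drop; pos0(id61) recv 85: fwd; pos1(id33) recv 84: fwd
Round 3: pos3(id92) recv 61: drop; pos6(id85) recv 92: fwd; pos1(id33) recv 85: fwd; pos2(id24) recv 84: fwd
Round 4: pos7(id84) recv 92: fwd; pos2(id24) recv 85: fwd; pos3(id92) recv 84: drop
Round 5: pos0(id61) recv 92: fwd; pos3(id92) recv 85: drop
Round 6: pos1(id33) recv 92: fwd
Round 7: pos2(id24) recv 92: fwd
Round 8: pos3(id92) recv 92: ELECTED

Answer: 61,84,85,92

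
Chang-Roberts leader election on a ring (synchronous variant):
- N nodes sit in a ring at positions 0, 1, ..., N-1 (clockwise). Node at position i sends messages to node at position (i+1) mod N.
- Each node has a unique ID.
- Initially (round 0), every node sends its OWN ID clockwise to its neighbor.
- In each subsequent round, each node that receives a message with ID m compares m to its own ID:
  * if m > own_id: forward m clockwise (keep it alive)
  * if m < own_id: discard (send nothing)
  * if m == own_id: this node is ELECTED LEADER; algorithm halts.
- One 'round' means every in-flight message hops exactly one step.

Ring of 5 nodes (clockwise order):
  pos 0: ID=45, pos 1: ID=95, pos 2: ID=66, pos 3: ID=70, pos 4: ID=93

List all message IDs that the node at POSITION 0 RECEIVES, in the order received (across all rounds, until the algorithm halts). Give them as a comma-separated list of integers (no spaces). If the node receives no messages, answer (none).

Round 1: pos1(id95) recv 45: drop; pos2(id66) recv 95: fwd; pos3(id70) recv 66: drop; pos4(id93) recv 70: drop; pos0(id45) recv 93: fwd
Round 2: pos3(id70) recv 95: fwd; pos1(id95) recv 93: drop
Round 3: pos4(id93) recv 95: fwd
Round 4: pos0(id45) recv 95: fwd
Round 5: pos1(id95) recv 95: ELECTED

Answer: 93,95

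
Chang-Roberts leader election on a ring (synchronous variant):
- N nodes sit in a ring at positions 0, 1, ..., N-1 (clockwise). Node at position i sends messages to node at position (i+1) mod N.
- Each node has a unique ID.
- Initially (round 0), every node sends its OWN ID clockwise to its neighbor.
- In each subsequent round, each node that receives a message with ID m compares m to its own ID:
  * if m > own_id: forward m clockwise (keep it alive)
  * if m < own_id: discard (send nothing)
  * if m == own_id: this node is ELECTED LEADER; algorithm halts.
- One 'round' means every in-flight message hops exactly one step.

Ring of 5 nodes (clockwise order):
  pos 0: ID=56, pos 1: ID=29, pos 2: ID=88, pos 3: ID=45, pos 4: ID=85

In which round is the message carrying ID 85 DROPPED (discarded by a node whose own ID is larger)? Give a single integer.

Answer: 3

Derivation:
Round 1: pos1(id29) recv 56: fwd; pos2(id88) recv 29: drop; pos3(id45) recv 88: fwd; pos4(id85) recv 45: drop; pos0(id56) recv 85: fwd
Round 2: pos2(id88) recv 56: drop; pos4(id85) recv 88: fwd; pos1(id29) recv 85: fwd
Round 3: pos0(id56) recv 88: fwd; pos2(id88) recv 85: drop
Round 4: pos1(id29) recv 88: fwd
Round 5: pos2(id88) recv 88: ELECTED
Message ID 85 originates at pos 4; dropped at pos 2 in round 3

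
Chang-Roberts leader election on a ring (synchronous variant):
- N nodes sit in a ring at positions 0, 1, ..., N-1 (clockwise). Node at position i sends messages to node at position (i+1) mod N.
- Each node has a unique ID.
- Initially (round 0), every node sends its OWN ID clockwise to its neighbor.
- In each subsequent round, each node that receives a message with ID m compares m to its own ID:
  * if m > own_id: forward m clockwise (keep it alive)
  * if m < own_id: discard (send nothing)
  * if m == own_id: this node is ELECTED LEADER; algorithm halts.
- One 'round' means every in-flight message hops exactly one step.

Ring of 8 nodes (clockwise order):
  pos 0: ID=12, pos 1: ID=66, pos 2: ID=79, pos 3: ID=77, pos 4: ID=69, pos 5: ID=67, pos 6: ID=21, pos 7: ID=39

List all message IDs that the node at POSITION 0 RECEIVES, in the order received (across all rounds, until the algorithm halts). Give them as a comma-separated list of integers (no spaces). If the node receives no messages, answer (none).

Round 1: pos1(id66) recv 12: drop; pos2(id79) recv 66: drop; pos3(id77) recv 79: fwd; pos4(id69) recv 77: fwd; pos5(id67) recv 69: fwd; pos6(id21) recv 67: fwd; pos7(id39) recv 21: drop; pos0(id12) recv 39: fwd
Round 2: pos4(id69) recv 79: fwd; pos5(id67) recv 77: fwd; pos6(id21) recv 69: fwd; pos7(id39) recv 67: fwd; pos1(id66) recv 39: drop
Round 3: pos5(id67) recv 79: fwd; pos6(id21) recv 77: fwd; pos7(id39) recv 69: fwd; pos0(id12) recv 67: fwd
Round 4: pos6(id21) recv 79: fwd; pos7(id39) recv 77: fwd; pos0(id12) recv 69: fwd; pos1(id66) recv 67: fwd
Round 5: pos7(id39) recv 79: fwd; pos0(id12) recv 77: fwd; pos1(id66) recv 69: fwd; pos2(id79) recv 67: drop
Round 6: pos0(id12) recv 79: fwd; pos1(id66) recv 77: fwd; pos2(id79) recv 69: drop
Round 7: pos1(id66) recv 79: fwd; pos2(id79) recv 77: drop
Round 8: pos2(id79) recv 79: ELECTED

Answer: 39,67,69,77,79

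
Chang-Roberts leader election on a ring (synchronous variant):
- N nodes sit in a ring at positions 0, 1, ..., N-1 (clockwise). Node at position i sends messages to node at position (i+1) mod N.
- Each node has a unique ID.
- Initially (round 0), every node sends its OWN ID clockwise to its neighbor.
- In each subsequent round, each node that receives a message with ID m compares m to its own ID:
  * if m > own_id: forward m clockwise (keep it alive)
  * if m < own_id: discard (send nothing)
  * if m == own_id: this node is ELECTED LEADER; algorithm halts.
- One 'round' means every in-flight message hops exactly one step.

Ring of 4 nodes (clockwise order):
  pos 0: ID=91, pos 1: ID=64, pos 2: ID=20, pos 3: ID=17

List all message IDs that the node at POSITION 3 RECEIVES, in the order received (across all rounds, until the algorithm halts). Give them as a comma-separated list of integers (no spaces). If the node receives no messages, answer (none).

Round 1: pos1(id64) recv 91: fwd; pos2(id20) recv 64: fwd; pos3(id17) recv 20: fwd; pos0(id91) recv 17: drop
Round 2: pos2(id20) recv 91: fwd; pos3(id17) recv 64: fwd; pos0(id91) recv 20: drop
Round 3: pos3(id17) recv 91: fwd; pos0(id91) recv 64: drop
Round 4: pos0(id91) recv 91: ELECTED

Answer: 20,64,91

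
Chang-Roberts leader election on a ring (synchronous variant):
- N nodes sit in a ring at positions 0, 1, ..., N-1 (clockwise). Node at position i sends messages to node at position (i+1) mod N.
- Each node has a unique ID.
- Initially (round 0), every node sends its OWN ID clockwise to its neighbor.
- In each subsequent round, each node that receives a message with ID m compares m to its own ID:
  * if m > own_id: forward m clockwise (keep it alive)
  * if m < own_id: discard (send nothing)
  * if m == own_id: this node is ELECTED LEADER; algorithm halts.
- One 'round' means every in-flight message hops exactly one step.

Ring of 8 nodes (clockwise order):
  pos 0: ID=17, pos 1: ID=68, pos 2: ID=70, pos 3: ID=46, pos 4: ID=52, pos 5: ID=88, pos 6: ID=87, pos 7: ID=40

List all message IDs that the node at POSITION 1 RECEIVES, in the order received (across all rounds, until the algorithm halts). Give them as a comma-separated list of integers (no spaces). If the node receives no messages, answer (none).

Answer: 17,40,87,88

Derivation:
Round 1: pos1(id68) recv 17: drop; pos2(id70) recv 68: drop; pos3(id46) recv 70: fwd; pos4(id52) recv 46: drop; pos5(id88) recv 52: drop; pos6(id87) recv 88: fwd; pos7(id40) recv 87: fwd; pos0(id17) recv 40: fwd
Round 2: pos4(id52) recv 70: fwd; pos7(id40) recv 88: fwd; pos0(id17) recv 87: fwd; pos1(id68) recv 40: drop
Round 3: pos5(id88) recv 70: drop; pos0(id17) recv 88: fwd; pos1(id68) recv 87: fwd
Round 4: pos1(id68) recv 88: fwd; pos2(id70) recv 87: fwd
Round 5: pos2(id70) recv 88: fwd; pos3(id46) recv 87: fwd
Round 6: pos3(id46) recv 88: fwd; pos4(id52) recv 87: fwd
Round 7: pos4(id52) recv 88: fwd; pos5(id88) recv 87: drop
Round 8: pos5(id88) recv 88: ELECTED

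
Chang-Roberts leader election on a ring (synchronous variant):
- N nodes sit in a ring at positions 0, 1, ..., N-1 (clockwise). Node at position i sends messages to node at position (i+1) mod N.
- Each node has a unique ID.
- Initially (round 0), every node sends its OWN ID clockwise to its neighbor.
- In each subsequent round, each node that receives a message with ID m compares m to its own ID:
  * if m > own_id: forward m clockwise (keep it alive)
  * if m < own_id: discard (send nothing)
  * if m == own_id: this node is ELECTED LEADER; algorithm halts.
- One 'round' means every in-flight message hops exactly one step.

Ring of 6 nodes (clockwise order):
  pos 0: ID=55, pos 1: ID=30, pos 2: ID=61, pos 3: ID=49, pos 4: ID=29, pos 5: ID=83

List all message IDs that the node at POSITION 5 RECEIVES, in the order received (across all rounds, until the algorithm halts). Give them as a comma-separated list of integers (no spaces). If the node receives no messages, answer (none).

Round 1: pos1(id30) recv 55: fwd; pos2(id61) recv 30: drop; pos3(id49) recv 61: fwd; pos4(id29) recv 49: fwd; pos5(id83) recv 29: drop; pos0(id55) recv 83: fwd
Round 2: pos2(id61) recv 55: drop; pos4(id29) recv 61: fwd; pos5(id83) recv 49: drop; pos1(id30) recv 83: fwd
Round 3: pos5(id83) recv 61: drop; pos2(id61) recv 83: fwd
Round 4: pos3(id49) recv 83: fwd
Round 5: pos4(id29) recv 83: fwd
Round 6: pos5(id83) recv 83: ELECTED

Answer: 29,49,61,83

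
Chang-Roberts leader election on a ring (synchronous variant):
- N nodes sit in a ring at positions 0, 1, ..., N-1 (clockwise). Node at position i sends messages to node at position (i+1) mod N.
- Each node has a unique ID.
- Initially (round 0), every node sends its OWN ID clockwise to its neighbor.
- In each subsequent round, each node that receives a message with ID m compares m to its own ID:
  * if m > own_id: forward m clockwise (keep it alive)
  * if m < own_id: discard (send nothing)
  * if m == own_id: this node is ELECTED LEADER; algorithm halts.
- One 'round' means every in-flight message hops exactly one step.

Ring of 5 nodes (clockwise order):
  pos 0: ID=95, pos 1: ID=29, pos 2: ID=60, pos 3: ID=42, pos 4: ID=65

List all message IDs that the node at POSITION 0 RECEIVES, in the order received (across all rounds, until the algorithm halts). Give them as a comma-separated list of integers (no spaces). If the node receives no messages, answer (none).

Round 1: pos1(id29) recv 95: fwd; pos2(id60) recv 29: drop; pos3(id42) recv 60: fwd; pos4(id65) recv 42: drop; pos0(id95) recv 65: drop
Round 2: pos2(id60) recv 95: fwd; pos4(id65) recv 60: drop
Round 3: pos3(id42) recv 95: fwd
Round 4: pos4(id65) recv 95: fwd
Round 5: pos0(id95) recv 95: ELECTED

Answer: 65,95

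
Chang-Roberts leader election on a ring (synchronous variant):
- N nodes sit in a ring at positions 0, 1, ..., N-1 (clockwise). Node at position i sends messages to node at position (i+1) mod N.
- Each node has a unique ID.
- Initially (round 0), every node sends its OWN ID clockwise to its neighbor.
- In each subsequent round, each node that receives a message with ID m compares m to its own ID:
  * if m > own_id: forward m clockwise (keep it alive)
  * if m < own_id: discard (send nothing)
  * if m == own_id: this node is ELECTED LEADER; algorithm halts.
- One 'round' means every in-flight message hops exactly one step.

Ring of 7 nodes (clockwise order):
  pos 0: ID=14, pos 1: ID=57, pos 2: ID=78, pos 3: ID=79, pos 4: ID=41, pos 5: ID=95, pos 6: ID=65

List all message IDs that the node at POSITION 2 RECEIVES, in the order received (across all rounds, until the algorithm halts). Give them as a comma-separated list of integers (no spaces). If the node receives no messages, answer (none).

Round 1: pos1(id57) recv 14: drop; pos2(id78) recv 57: drop; pos3(id79) recv 78: drop; pos4(id41) recv 79: fwd; pos5(id95) recv 41: drop; pos6(id65) recv 95: fwd; pos0(id14) recv 65: fwd
Round 2: pos5(id95) recv 79: drop; pos0(id14) recv 95: fwd; pos1(id57) recv 65: fwd
Round 3: pos1(id57) recv 95: fwd; pos2(id78) recv 65: drop
Round 4: pos2(id78) recv 95: fwd
Round 5: pos3(id79) recv 95: fwd
Round 6: pos4(id41) recv 95: fwd
Round 7: pos5(id95) recv 95: ELECTED

Answer: 57,65,95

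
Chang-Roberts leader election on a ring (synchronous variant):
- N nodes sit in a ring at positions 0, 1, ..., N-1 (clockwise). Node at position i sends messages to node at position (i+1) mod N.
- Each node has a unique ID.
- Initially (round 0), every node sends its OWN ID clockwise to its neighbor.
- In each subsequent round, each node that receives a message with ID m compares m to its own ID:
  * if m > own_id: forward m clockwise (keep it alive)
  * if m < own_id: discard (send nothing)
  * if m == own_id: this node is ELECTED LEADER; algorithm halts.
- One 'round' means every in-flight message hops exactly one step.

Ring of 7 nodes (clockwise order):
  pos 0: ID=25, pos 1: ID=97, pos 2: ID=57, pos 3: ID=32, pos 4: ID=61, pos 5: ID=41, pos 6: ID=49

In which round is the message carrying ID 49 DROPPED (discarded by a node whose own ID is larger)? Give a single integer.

Answer: 2

Derivation:
Round 1: pos1(id97) recv 25: drop; pos2(id57) recv 97: fwd; pos3(id32) recv 57: fwd; pos4(id61) recv 32: drop; pos5(id41) recv 61: fwd; pos6(id49) recv 41: drop; pos0(id25) recv 49: fwd
Round 2: pos3(id32) recv 97: fwd; pos4(id61) recv 57: drop; pos6(id49) recv 61: fwd; pos1(id97) recv 49: drop
Round 3: pos4(id61) recv 97: fwd; pos0(id25) recv 61: fwd
Round 4: pos5(id41) recv 97: fwd; pos1(id97) recv 61: drop
Round 5: pos6(id49) recv 97: fwd
Round 6: pos0(id25) recv 97: fwd
Round 7: pos1(id97) recv 97: ELECTED
Message ID 49 originates at pos 6; dropped at pos 1 in round 2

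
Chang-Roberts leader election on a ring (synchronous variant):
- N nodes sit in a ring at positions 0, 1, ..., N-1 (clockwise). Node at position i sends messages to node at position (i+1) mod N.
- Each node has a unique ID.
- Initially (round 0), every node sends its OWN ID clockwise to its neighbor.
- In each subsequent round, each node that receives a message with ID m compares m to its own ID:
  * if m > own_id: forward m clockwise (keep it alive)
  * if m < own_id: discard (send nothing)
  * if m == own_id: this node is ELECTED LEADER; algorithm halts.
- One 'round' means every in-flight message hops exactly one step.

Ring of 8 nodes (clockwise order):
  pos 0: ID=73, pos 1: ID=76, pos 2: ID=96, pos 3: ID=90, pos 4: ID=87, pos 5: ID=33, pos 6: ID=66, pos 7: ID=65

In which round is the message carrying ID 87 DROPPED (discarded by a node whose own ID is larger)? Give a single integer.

Round 1: pos1(id76) recv 73: drop; pos2(id96) recv 76: drop; pos3(id90) recv 96: fwd; pos4(id87) recv 90: fwd; pos5(id33) recv 87: fwd; pos6(id66) recv 33: drop; pos7(id65) recv 66: fwd; pos0(id73) recv 65: drop
Round 2: pos4(id87) recv 96: fwd; pos5(id33) recv 90: fwd; pos6(id66) recv 87: fwd; pos0(id73) recv 66: drop
Round 3: pos5(id33) recv 96: fwd; pos6(id66) recv 90: fwd; pos7(id65) recv 87: fwd
Round 4: pos6(id66) recv 96: fwd; pos7(id65) recv 90: fwd; pos0(id73) recv 87: fwd
Round 5: pos7(id65) recv 96: fwd; pos0(id73) recv 90: fwd; pos1(id76) recv 87: fwd
Round 6: pos0(id73) recv 96: fwd; pos1(id76) recv 90: fwd; pos2(id96) recv 87: drop
Round 7: pos1(id76) recv 96: fwd; pos2(id96) recv 90: drop
Round 8: pos2(id96) recv 96: ELECTED
Message ID 87 originates at pos 4; dropped at pos 2 in round 6

Answer: 6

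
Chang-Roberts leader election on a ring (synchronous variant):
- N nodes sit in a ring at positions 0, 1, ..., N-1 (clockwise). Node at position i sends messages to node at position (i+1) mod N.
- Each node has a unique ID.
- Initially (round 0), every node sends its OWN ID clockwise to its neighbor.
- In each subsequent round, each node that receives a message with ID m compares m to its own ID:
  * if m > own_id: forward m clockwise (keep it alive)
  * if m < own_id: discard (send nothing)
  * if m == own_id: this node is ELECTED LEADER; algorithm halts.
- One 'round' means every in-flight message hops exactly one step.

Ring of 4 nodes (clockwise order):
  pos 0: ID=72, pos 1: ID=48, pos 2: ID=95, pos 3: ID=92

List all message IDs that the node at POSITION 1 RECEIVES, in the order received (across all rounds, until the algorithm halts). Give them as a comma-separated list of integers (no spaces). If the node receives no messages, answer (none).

Round 1: pos1(id48) recv 72: fwd; pos2(id95) recv 48: drop; pos3(id92) recv 95: fwd; pos0(id72) recv 92: fwd
Round 2: pos2(id95) recv 72: drop; pos0(id72) recv 95: fwd; pos1(id48) recv 92: fwd
Round 3: pos1(id48) recv 95: fwd; pos2(id95) recv 92: drop
Round 4: pos2(id95) recv 95: ELECTED

Answer: 72,92,95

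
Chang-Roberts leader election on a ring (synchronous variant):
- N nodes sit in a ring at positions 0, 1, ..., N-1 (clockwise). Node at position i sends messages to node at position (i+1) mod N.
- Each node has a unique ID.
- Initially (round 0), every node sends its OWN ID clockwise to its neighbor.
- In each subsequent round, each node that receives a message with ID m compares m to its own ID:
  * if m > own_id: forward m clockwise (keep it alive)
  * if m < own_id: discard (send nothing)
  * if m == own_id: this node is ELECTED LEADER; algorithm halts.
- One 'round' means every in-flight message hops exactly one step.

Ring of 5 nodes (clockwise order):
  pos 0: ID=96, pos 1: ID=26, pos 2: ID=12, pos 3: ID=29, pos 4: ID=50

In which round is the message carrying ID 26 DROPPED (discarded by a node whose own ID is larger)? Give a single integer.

Answer: 2

Derivation:
Round 1: pos1(id26) recv 96: fwd; pos2(id12) recv 26: fwd; pos3(id29) recv 12: drop; pos4(id50) recv 29: drop; pos0(id96) recv 50: drop
Round 2: pos2(id12) recv 96: fwd; pos3(id29) recv 26: drop
Round 3: pos3(id29) recv 96: fwd
Round 4: pos4(id50) recv 96: fwd
Round 5: pos0(id96) recv 96: ELECTED
Message ID 26 originates at pos 1; dropped at pos 3 in round 2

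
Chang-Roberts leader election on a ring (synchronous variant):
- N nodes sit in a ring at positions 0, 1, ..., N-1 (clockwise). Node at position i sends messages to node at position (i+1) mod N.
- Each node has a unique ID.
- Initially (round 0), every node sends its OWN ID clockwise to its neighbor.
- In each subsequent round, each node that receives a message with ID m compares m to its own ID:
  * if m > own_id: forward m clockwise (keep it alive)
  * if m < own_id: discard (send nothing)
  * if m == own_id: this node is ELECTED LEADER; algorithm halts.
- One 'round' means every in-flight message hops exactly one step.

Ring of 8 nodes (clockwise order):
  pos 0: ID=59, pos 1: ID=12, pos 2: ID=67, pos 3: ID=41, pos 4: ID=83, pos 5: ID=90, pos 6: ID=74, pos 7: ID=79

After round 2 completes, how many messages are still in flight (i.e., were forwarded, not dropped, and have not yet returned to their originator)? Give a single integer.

Answer: 2

Derivation:
Round 1: pos1(id12) recv 59: fwd; pos2(id67) recv 12: drop; pos3(id41) recv 67: fwd; pos4(id83) recv 41: drop; pos5(id90) recv 83: drop; pos6(id74) recv 90: fwd; pos7(id79) recv 74: drop; pos0(id59) recv 79: fwd
Round 2: pos2(id67) recv 59: drop; pos4(id83) recv 67: drop; pos7(id79) recv 90: fwd; pos1(id12) recv 79: fwd
After round 2: 2 messages still in flight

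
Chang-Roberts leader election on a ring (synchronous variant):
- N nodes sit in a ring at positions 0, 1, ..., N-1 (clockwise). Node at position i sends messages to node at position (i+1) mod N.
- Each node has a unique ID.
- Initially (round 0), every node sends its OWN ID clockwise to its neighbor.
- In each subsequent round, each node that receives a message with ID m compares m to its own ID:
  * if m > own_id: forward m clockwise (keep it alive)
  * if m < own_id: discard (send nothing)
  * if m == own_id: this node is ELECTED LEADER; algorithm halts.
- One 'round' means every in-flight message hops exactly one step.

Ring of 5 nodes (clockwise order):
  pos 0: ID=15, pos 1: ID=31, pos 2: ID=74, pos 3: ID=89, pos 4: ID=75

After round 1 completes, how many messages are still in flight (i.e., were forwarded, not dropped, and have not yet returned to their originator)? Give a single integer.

Answer: 2

Derivation:
Round 1: pos1(id31) recv 15: drop; pos2(id74) recv 31: drop; pos3(id89) recv 74: drop; pos4(id75) recv 89: fwd; pos0(id15) recv 75: fwd
After round 1: 2 messages still in flight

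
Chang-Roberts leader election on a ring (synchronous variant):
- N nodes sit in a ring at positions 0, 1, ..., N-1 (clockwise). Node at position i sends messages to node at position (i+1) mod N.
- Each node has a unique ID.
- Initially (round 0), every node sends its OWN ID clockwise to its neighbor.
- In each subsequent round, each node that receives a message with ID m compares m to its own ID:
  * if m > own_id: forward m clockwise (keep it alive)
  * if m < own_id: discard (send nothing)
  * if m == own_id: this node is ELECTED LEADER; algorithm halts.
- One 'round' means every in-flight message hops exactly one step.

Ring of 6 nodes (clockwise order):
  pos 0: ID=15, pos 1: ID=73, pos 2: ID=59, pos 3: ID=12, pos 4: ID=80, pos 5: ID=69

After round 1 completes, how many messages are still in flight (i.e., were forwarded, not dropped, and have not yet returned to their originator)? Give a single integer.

Round 1: pos1(id73) recv 15: drop; pos2(id59) recv 73: fwd; pos3(id12) recv 59: fwd; pos4(id80) recv 12: drop; pos5(id69) recv 80: fwd; pos0(id15) recv 69: fwd
After round 1: 4 messages still in flight

Answer: 4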